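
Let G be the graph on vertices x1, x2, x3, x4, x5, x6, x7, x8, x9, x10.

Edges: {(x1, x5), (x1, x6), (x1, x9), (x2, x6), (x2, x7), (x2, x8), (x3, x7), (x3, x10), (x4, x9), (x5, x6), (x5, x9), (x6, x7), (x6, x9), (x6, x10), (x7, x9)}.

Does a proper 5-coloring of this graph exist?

The chromatic number is 4. x1, x5, x6, x9 form a clique, so at least 4 colors are needed.
A valid assignment using 4 colors: x1=3, x2=2, x3=1, x4=1, x5=4, x6=1, x7=3, x8=1, x9=2, x10=2.
Since 5 ≥ 4, a proper 5-coloring certainly exists.

Yes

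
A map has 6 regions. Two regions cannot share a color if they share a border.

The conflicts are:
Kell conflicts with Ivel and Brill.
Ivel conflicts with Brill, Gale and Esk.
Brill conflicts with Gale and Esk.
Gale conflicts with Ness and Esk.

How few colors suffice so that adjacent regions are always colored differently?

4

Ivel, Brill, Gale, Esk all conflict with each other, so at least 4 colors are needed.
A valid assignment using 4 colors: Kell=3, Ivel=1, Brill=2, Gale=3, Ness=1, Esk=4. Every pair that conflicts lands in different colors.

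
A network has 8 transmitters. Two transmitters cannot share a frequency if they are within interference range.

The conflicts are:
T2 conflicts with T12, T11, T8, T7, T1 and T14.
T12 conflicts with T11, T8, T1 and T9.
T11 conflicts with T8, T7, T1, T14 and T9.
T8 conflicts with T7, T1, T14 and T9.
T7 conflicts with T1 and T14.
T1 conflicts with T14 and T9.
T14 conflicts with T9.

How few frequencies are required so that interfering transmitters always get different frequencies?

6

T2, T11, T8, T7, T1, T14 are mutually in conflict, so at least 6 frequencies are needed.
Using 6 frequencies: T2=4, T12=5, T11=3, T8=2, T7=6, T1=1, T14=5, T9=4. Every pair that conflicts lands in different frequencies.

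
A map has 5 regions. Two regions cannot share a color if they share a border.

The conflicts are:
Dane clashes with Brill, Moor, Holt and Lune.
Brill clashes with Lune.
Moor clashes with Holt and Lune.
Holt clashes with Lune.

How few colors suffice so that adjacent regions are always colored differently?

Dane, Moor, Holt, Lune all conflict with each other, so at least 4 colors are needed.
A valid assignment using 4 colors: Dane=1, Brill=3, Moor=3, Holt=4, Lune=2. Each listed conflict is separated.

4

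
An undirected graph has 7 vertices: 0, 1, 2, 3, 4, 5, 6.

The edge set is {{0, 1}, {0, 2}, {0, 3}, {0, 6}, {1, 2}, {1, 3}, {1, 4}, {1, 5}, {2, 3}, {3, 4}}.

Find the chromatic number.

0, 1, 2, 3 form a clique, so at least 4 colors are needed.
A valid assignment using 4 colors: 0=b, 1=a, 2=d, 3=c, 4=b, 5=b, 6=a. No two adjacent vertices share a color.

4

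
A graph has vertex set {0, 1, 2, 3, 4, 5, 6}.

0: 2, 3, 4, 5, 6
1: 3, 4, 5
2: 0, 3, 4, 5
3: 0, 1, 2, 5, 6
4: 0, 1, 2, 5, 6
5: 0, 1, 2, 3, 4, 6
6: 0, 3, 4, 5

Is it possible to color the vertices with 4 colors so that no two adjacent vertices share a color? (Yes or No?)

The chromatic number is 4. 0, 4, 5, 6 are mutually adjacent (a clique of size 4), so at least 4 colors are needed.
4 colors suffice: color a → {5}; color b → {0, 1}; color c → {3, 4}; color d → {2, 6}.
That is already a proper 4-coloring.

Yes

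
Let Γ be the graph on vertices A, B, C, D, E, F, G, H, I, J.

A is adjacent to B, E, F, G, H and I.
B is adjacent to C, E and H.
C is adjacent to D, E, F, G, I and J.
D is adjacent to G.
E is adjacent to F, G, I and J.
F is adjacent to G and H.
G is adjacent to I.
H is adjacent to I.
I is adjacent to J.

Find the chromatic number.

C, E, I, J are mutually adjacent (a clique of size 4), so at least 4 colors are needed.
4 colors suffice: A=red, B=green, C=red, D=blue, E=blue, F=yellow, G=green, H=blue, I=yellow, J=green. Every edge joins two different colors.

4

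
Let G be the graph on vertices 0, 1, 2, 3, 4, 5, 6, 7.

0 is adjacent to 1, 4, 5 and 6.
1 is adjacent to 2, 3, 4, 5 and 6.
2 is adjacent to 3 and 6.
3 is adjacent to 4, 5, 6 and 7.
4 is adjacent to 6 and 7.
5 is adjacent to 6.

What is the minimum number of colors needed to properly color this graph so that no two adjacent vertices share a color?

1, 3, 5, 6 are pairwise adjacent (a clique of size 4), so at least 4 colors are needed.
One proper 4-coloring: 0=blue, 1=red, 2=yellow, 3=blue, 4=yellow, 5=yellow, 6=green, 7=red. Each edge has distinct colors on its endpoints.

4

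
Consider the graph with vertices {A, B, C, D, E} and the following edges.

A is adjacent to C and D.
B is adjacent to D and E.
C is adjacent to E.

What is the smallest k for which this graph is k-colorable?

3

The cycle B-D-A-C-E-B has odd length 5, so it cannot be 2-colored; at least 3 colors are needed.
3 colors suffice: A=1, B=3, C=2, D=2, E=1. No two adjacent vertices share a color.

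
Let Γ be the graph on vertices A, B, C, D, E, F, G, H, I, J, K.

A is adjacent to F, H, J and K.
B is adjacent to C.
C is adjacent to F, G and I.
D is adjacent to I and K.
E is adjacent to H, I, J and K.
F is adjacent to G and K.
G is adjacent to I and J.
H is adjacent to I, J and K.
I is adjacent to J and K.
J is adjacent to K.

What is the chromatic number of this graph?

5

E, H, I, J, K form a clique, so at least 5 colors are needed.
One proper 5-coloring: A=5, B=1, C=3, D=3, E=5, F=1, G=2, H=4, I=1, J=3, K=2. No two adjacent vertices share a color.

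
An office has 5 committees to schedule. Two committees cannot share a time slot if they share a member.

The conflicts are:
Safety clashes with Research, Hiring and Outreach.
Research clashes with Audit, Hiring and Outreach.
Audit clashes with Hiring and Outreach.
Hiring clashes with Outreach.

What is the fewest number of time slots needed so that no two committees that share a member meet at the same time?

4

Safety, Research, Hiring, Outreach pairwise conflict, so at least 4 time slots are needed.
4 time slots suffice: time slot 1 → {Hiring}; time slot 2 → {Research}; time slot 3 → {Outreach}; time slot 4 → {Safety, Audit}. No two conflicting committees share a time slot.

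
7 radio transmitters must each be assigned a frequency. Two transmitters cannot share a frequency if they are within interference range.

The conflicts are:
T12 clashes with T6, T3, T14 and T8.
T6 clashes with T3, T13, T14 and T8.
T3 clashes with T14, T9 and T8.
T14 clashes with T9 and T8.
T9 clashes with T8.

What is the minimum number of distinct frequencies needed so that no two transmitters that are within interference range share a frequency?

5

T12, T6, T3, T14, T8 pairwise conflict, so at least 5 frequencies are needed.
Using 5 frequencies: T12=5, T6=2, T3=4, T13=1, T14=3, T9=2, T8=1. No two conflicting transmitters share a frequency.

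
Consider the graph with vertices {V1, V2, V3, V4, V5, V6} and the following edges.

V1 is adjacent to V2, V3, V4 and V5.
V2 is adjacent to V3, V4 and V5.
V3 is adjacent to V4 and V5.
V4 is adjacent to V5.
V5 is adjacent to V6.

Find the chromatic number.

V1, V2, V3, V4, V5 are pairwise adjacent (a clique of size 5), so at least 5 colors are needed.
5 colors suffice: color 1 → {V5}; color 2 → {V1, V6}; color 3 → {V3}; color 4 → {V2}; color 5 → {V4}. No two adjacent vertices share a color.

5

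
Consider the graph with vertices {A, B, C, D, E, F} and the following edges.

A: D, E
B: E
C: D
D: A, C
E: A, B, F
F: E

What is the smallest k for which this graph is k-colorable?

C and D are adjacent, so at least 2 colors are needed.
2 colors suffice: color 1 → {D, E}; color 2 → {A, B, C, F}. Every edge joins two different colors.

2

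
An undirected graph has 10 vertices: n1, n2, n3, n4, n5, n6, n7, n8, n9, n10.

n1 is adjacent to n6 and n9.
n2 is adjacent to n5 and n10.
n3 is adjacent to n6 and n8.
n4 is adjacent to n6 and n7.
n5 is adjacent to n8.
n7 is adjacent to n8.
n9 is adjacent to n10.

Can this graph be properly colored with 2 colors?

No

The cycle n8-n3-n6-n4-n7-n8 has odd length 5, so it cannot be 2-colored; at least 3 colors are needed.
So 2 colors are not enough.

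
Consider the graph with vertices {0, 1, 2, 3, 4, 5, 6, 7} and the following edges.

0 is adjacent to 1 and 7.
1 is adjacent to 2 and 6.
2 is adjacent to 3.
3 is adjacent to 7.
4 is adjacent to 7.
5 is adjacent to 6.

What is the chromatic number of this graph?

3

The cycle 2-3-7-0-1-2 has odd length 5, so it cannot be 2-colored; at least 3 colors are needed.
3 colors suffice: 0=blue, 1=red, 2=blue, 3=green, 4=blue, 5=red, 6=blue, 7=red. Every edge joins two different colors.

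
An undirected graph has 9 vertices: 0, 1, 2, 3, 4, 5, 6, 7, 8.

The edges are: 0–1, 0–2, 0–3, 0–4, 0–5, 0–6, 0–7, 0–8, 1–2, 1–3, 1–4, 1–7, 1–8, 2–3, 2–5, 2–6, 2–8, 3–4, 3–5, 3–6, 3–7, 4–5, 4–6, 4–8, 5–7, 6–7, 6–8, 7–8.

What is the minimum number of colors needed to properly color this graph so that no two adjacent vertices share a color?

4

0, 3, 4, 5 are pairwise adjacent (a clique of size 4), so at least 4 colors are needed.
One proper 4-coloring: 0=a, 1=d, 2=c, 3=b, 4=c, 5=d, 6=d, 7=c, 8=b. No two adjacent vertices share a color.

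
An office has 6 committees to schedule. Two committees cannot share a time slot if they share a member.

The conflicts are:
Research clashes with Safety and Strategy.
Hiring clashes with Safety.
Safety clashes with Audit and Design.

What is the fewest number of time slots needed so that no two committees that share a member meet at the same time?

Safety and Audit conflict, so at least 2 time slots are needed.
2 time slots suffice: time slot 1 → {Safety, Strategy}; time slot 2 → {Research, Hiring, Audit, Design}. Each listed conflict is separated.

2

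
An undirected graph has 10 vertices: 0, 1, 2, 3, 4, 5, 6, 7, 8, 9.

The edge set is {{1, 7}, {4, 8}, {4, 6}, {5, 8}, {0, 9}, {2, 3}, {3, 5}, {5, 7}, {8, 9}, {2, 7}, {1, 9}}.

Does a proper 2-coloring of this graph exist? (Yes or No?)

The cycle 5-7-1-9-8-5 has odd length 5, so it cannot be 2-colored; at least 3 colors are needed.
So 2 colors are not enough.

No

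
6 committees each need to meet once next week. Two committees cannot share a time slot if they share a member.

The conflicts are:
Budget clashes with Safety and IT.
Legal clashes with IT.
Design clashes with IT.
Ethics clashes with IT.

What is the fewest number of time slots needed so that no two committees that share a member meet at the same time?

Ethics and IT conflict, so at least 2 time slots are needed.
2 time slots suffice: time slot 1 → {Safety, IT}; time slot 2 → {Budget, Legal, Design, Ethics}. Each listed conflict is separated.

2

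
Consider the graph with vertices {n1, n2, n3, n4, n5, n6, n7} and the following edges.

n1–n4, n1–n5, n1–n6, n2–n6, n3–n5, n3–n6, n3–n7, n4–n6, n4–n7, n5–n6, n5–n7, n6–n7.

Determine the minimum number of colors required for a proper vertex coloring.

4

n3, n5, n6, n7 form a clique, so at least 4 colors are needed.
4 colors suffice: n1=3, n2=2, n3=4, n4=2, n5=2, n6=1, n7=3. Every edge joins two different colors.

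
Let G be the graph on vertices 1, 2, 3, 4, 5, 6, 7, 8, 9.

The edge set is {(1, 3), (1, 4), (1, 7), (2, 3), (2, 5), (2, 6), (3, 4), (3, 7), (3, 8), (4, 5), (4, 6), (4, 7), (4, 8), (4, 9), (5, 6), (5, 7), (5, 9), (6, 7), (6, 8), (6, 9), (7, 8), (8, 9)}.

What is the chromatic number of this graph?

4, 6, 8, 9 are pairwise adjacent (a clique of size 4), so at least 4 colors are needed.
4 colors suffice: color red → {2, 4}; color blue → {3, 6}; color green → {7, 9}; color yellow → {1, 5, 8}. Each edge has distinct colors on its endpoints.

4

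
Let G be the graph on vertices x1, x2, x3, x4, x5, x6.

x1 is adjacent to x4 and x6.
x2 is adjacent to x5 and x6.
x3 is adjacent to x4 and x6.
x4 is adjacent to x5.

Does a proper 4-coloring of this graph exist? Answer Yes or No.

The chromatic number is 3. The cycle x2-x6-x1-x4-x5-x2 has odd length 5, so it cannot be 2-colored; at least 3 colors are needed.
A valid assignment using 3 colors: x1=2, x2=3, x3=2, x4=1, x5=2, x6=1.
Since 4 ≥ 3, a proper 4-coloring certainly exists.

Yes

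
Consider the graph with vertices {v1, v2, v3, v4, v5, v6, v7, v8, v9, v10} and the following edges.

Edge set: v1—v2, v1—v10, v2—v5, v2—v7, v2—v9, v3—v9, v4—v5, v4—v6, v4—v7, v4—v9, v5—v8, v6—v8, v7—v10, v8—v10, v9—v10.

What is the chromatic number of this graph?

3

The cycle v4-v5-v8-v10-v7-v4 has odd length 5, so it cannot be 2-colored; at least 3 colors are needed.
One proper 3-coloring: v1=2, v2=1, v3=1, v4=1, v5=3, v6=3, v7=2, v8=2, v9=2, v10=1. No two adjacent vertices share a color.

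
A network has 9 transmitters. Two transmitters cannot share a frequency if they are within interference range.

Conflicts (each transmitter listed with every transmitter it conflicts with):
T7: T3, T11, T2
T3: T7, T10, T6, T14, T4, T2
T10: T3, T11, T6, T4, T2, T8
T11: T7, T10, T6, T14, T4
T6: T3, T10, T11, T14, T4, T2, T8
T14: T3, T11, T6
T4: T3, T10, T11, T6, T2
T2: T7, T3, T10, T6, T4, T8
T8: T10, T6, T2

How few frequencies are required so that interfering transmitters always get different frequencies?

5

T3, T10, T6, T4, T2 pairwise conflict, so at least 5 frequencies are needed.
A valid assignment using 5 frequencies: T7=1, T3=4, T10=2, T11=3, T6=1, T14=2, T4=5, T2=3, T8=4. No two conflicting transmitters share a frequency.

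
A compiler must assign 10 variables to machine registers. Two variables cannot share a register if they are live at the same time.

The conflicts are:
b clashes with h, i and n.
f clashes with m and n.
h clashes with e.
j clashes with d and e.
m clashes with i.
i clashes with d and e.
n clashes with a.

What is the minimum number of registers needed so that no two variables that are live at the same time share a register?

3

The cycle n-b-i-m-f-n has odd length 5, so it cannot be 2-colored; at least 3 registers are needed.
3 registers suffice: b=2, f=3, h=1, j=1, m=2, i=1, n=1, d=2, e=2, a=2. Each listed conflict is separated.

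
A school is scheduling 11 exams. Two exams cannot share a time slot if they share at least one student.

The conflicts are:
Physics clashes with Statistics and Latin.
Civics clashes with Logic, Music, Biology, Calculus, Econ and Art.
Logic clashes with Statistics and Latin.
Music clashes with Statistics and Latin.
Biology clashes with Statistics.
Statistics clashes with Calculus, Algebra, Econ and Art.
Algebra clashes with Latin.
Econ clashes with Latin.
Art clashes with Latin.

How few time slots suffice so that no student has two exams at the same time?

2

Statistics and Calculus conflict, so at least 2 time slots are needed.
A valid assignment using 2 time slots: Physics=2, Civics=1, Logic=2, Music=2, Biology=2, Statistics=1, Calculus=2, Algebra=2, Econ=2, Art=2, Latin=1. No two conflicting exams share a time slot.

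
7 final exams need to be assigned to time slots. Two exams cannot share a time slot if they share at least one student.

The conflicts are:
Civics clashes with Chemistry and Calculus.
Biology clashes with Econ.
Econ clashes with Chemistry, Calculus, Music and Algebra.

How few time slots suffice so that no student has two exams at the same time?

Econ and Calculus conflict, so at least 2 time slots are needed.
2 time slots suffice: time slot 1 → {Civics, Econ}; time slot 2 → {Biology, Chemistry, Calculus, Music, Algebra}. Every pair that conflicts lands in different time slots.

2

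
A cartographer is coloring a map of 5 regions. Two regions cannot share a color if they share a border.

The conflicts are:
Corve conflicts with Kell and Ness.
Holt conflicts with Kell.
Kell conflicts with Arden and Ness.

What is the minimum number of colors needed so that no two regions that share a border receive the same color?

Corve, Kell, Ness are mutually in conflict, so at least 3 colors are needed.
One proper 3-coloring: Corve=3, Holt=2, Kell=1, Arden=2, Ness=2. Each listed conflict is separated.

3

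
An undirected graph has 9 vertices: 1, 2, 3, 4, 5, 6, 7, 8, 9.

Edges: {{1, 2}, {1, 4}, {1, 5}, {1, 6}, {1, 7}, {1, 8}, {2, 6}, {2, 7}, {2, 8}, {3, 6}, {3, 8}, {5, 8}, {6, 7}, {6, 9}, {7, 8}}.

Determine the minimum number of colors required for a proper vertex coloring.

1, 2, 6, 7 are pairwise adjacent (a clique of size 4), so at least 4 colors are needed.
One proper 4-coloring: 1=red, 2=yellow, 3=red, 4=blue, 5=green, 6=blue, 7=green, 8=blue, 9=red. No two adjacent vertices share a color.

4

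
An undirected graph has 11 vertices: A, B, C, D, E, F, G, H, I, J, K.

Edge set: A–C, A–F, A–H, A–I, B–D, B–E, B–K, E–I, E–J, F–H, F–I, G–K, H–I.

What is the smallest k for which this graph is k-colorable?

4

A, F, H, I are mutually adjacent (a clique of size 4), so at least 4 colors are needed.
4 colors suffice: color 1 → {A, D, E, K}; color 2 → {B, C, G, I, J}; color 3 → {F}; color 4 → {H}. Each edge has distinct colors on its endpoints.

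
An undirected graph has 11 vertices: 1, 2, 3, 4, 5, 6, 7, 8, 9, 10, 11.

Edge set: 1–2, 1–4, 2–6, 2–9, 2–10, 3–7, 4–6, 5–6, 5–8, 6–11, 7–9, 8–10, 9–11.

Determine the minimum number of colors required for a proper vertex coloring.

3

The cycle 2-6-5-8-10-2 has odd length 5, so it cannot be 2-colored; at least 3 colors are needed.
3 colors suffice: color red → {2, 4, 5, 7, 11}; color blue → {1, 3, 6, 8, 9}; color green → {10}. Each edge has distinct colors on its endpoints.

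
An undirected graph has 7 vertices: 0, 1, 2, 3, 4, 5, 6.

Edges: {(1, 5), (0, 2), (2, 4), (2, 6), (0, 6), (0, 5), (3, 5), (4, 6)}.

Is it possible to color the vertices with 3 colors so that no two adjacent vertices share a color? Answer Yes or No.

The chromatic number is 3. 2, 4, 6 are pairwise adjacent, so at least 3 colors are needed.
3 colors suffice: color a → {2, 5}; color b → {1, 3, 6}; color c → {0, 4}.
That is already a proper 3-coloring.

Yes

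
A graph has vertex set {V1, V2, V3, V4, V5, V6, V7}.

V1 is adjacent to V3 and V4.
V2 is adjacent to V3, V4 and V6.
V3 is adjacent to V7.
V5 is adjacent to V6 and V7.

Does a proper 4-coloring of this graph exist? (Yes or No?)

The chromatic number is 3. The cycle V2-V3-V7-V5-V6-V2 has odd length 5, so it cannot be 2-colored; at least 3 colors are needed.
One proper 3-coloring: V1=B, V2=B, V3=R, V4=R, V5=R, V6=G, V7=B.
Since 4 ≥ 3, a proper 4-coloring certainly exists.

Yes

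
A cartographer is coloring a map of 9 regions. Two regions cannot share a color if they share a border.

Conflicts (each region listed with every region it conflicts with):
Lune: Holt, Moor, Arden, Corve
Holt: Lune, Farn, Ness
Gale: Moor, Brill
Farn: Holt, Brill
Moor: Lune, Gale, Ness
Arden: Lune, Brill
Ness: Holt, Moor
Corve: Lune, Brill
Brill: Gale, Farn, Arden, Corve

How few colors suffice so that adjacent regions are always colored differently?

The cycle Arden-Lune-Holt-Farn-Brill-Arden has odd length 5, so it cannot be 2-colored; at least 3 colors are needed.
3 colors suffice: Lune=1, Holt=2, Gale=3, Farn=3, Moor=2, Arden=2, Ness=1, Corve=2, Brill=1. No two conflicting regions share a color.

3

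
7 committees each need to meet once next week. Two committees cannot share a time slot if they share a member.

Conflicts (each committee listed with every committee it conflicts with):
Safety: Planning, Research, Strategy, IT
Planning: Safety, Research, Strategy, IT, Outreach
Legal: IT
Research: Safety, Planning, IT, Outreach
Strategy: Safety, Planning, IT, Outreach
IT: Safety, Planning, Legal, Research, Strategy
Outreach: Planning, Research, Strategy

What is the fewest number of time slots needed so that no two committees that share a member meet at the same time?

4

Safety, Planning, Strategy, IT all conflict with each other, so at least 4 time slots are needed.
4 time slots suffice: Safety=4, Planning=2, Legal=2, Research=3, Strategy=3, IT=1, Outreach=1. Every pair that conflicts lands in different time slots.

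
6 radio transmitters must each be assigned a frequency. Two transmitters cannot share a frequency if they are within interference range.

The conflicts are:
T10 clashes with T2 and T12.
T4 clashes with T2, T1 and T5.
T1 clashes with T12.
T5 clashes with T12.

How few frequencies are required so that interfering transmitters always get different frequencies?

The cycle T2-T4-T1-T12-T10-T2 has odd length 5, so it cannot be 2-colored; at least 3 frequencies are needed.
A valid assignment using 3 frequencies: T10=3, T4=1, T2=2, T1=2, T5=2, T12=1. No two conflicting transmitters share a frequency.

3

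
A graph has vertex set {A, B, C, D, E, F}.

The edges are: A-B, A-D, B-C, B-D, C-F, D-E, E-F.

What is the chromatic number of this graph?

A, B, D are pairwise adjacent, so at least 3 colors are needed.
One proper 3-coloring: A=3, B=1, C=2, D=2, E=3, F=1. No two adjacent vertices share a color.

3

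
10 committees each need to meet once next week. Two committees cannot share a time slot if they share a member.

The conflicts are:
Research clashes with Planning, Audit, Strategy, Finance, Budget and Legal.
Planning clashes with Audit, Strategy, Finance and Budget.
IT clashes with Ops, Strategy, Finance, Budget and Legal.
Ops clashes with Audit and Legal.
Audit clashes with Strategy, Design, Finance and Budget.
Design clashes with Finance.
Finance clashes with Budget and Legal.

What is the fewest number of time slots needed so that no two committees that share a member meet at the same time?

5

Research, Planning, Audit, Finance, Budget pairwise conflict, so at least 5 time slots are needed.
A valid assignment using 5 time slots: Research=3, Planning=5, IT=1, Ops=2, Audit=1, Strategy=2, Design=3, Finance=2, Budget=4, Legal=4. No two conflicting committees share a time slot.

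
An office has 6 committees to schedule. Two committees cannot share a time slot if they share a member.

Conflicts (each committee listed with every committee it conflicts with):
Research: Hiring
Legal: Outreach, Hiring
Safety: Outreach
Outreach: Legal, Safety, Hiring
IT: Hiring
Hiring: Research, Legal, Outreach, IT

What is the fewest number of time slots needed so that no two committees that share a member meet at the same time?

Legal, Outreach, Hiring all conflict with each other, so at least 3 time slots are needed.
3 time slots suffice: Research=2, Legal=3, Safety=1, Outreach=2, IT=2, Hiring=1. Each listed conflict is separated.

3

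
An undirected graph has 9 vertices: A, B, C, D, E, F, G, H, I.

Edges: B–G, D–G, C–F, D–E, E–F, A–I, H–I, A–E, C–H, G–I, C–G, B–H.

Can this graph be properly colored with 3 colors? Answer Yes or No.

The chromatic number is 3. The cycle E-A-I-G-D-E has odd length 5, so it cannot be 2-colored; at least 3 colors are needed.
3 colors suffice: color 1 → {E, G, H}; color 2 → {B, C, D, I}; color 3 → {A, F}.
That is already a proper 3-coloring.

Yes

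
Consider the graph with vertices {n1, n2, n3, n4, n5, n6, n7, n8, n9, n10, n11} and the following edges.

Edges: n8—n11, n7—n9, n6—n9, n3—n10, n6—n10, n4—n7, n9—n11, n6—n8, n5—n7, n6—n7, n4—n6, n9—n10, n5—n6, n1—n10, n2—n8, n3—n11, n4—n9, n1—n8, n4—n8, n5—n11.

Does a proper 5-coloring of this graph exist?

Yes

The chromatic number is 4. n4, n6, n7, n9 are pairwise adjacent (a clique of size 4), so at least 4 colors are needed.
4 colors suffice: color R → {n1, n2, n6, n11}; color B → {n3, n5, n8, n9}; color G → {n4, n10}; color Y → {n7}.
Since 5 ≥ 4, a proper 5-coloring certainly exists.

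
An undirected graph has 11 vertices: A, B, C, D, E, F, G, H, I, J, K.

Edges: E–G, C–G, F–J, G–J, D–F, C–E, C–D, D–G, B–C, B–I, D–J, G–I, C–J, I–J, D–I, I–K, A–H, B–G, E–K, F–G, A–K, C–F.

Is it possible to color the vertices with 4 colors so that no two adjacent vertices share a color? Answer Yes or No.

C, D, F, G, J are mutually adjacent (a clique of size 5), so at least 5 colors are needed.
So 4 colors are not enough.

No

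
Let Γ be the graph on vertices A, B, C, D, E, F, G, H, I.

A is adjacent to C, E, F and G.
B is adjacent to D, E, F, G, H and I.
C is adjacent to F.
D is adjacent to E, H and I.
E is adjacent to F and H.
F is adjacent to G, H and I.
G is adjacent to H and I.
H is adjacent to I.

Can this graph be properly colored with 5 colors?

Yes

The chromatic number is 5. B, F, G, H, I form a clique, so at least 5 colors are needed.
5 colors suffice: color 1 → {D, F}; color 2 → {A, B}; color 3 → {C, H}; color 4 → {E, I}; color 5 → {G}.
That is already a proper 5-coloring.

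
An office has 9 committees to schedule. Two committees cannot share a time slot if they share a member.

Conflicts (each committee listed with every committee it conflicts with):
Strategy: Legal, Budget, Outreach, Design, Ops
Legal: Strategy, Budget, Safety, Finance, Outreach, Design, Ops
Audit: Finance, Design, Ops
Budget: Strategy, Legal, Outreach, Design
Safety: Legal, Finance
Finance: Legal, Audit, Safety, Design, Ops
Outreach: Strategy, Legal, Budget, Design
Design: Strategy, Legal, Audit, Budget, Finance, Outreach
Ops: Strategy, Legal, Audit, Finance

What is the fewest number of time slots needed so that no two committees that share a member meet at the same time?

Strategy, Legal, Budget, Outreach, Design pairwise conflict, so at least 5 time slots are needed.
5 time slots suffice: Strategy=3, Legal=1, Audit=1, Budget=4, Safety=2, Finance=3, Outreach=5, Design=2, Ops=2. No two conflicting committees share a time slot.

5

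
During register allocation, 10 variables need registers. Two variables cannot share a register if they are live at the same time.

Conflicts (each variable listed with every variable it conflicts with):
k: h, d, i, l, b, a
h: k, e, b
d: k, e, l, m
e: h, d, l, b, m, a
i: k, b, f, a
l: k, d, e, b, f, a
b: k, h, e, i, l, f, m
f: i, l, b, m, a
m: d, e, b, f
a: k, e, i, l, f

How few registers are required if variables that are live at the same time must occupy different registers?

k, h, b all conflict with each other, so at least 3 registers are needed.
3 registers suffice: register 1 → {d, b, a}; register 2 → {k, e, f}; register 3 → {h, i, l, m}. Each listed conflict is separated.

3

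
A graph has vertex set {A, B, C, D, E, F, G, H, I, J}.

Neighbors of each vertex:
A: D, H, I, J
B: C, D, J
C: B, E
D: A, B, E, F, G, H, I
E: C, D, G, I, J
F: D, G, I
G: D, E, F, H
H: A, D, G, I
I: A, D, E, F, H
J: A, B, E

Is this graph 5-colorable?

The chromatic number is 4. A, D, H, I form a clique, so at least 4 colors are needed.
4 colors suffice: color 1 → {C, D, J}; color 2 → {A, B, E, F}; color 3 → {G, I}; color 4 → {H}.
Since 5 ≥ 4, a proper 5-coloring certainly exists.

Yes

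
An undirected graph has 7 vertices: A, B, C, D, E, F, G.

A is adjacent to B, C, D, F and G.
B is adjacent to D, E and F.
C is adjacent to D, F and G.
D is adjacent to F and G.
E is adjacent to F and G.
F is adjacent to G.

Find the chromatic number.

A, C, D, F, G are mutually adjacent (a clique of size 5), so at least 5 colors are needed.
A valid assignment using 5 colors: A=3, B=4, C=5, D=2, E=2, F=1, G=4. Each edge has distinct colors on its endpoints.

5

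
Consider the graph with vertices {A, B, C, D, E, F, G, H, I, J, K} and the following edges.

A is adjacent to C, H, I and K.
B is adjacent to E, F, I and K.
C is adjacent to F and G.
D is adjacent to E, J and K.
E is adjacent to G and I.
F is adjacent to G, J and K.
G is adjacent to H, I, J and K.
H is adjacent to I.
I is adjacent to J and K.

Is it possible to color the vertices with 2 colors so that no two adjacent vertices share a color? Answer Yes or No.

G, H, I form a triangle, so at least 3 colors are needed.
So 2 colors are not enough.

No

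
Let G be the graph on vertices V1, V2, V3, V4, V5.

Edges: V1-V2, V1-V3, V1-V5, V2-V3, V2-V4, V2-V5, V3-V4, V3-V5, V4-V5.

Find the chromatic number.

4

V2, V3, V4, V5 are mutually adjacent (a clique of size 4), so at least 4 colors are needed.
One proper 4-coloring: V1=4, V2=1, V3=2, V4=4, V5=3. No two adjacent vertices share a color.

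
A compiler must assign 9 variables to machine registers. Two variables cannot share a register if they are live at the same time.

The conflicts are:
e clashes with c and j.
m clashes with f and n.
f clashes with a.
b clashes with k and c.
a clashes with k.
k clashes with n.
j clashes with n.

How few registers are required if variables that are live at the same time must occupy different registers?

The cycle a-k-n-m-f-a has odd length 5, so it cannot be 2-colored; at least 3 registers are needed.
A valid assignment using 3 registers: e=2, m=2, f=3, b=3, a=1, k=2, c=1, j=3, n=1. Each listed conflict is separated.

3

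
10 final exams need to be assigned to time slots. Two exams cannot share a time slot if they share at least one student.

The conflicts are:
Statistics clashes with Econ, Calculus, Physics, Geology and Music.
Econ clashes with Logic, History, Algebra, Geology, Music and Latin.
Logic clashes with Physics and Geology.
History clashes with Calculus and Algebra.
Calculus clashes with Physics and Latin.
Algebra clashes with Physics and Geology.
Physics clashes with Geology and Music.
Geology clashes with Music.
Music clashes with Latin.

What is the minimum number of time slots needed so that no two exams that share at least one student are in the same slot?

Statistics, Econ, Geology, Music pairwise conflict, so at least 4 time slots are needed.
4 time slots suffice: time slot 1 → {Econ, Physics}; time slot 2 → {Calculus, Geology}; time slot 3 → {Logic, Algebra, Music}; time slot 4 → {Statistics, History, Latin}. Each listed conflict is separated.

4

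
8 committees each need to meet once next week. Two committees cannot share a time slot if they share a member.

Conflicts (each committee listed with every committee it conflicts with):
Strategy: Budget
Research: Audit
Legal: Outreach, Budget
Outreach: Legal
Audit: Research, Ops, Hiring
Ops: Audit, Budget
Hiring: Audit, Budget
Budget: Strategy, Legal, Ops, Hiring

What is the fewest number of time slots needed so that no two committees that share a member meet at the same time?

Strategy and Budget conflict, so at least 2 time slots are needed.
2 time slots suffice: time slot 1 → {Outreach, Audit, Budget}; time slot 2 → {Strategy, Research, Legal, Ops, Hiring}. Every pair that conflicts lands in different time slots.

2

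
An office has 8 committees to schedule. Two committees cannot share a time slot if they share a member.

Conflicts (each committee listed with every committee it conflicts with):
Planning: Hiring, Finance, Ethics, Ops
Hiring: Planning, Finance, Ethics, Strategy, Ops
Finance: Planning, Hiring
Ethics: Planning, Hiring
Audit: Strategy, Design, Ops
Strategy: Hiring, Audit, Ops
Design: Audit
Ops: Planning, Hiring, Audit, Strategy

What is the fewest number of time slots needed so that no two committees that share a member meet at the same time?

Planning, Hiring, Ops pairwise conflict, so at least 3 time slots are needed.
3 time slots suffice: time slot 1 → {Hiring, Audit}; time slot 2 → {Planning, Strategy, Design}; time slot 3 → {Finance, Ethics, Ops}. No two conflicting committees share a time slot.

3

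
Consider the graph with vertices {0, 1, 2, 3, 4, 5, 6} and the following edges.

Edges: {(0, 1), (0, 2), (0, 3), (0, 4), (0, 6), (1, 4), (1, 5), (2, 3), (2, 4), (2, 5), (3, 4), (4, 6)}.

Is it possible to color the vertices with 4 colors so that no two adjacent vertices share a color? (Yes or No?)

Yes

The chromatic number is 4. 0, 2, 3, 4 form a clique, so at least 4 colors are needed.
One proper 4-coloring: 0=b, 1=c, 2=c, 3=d, 4=a, 5=a, 6=c.
That is already a proper 4-coloring.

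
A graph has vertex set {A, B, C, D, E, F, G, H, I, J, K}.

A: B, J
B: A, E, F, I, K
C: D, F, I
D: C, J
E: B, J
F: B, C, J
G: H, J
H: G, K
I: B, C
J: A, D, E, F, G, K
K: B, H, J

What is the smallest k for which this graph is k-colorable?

2

F and J are adjacent, so at least 2 colors are needed.
2 colors suffice: color red → {B, C, H, J}; color blue → {A, D, E, F, G, I, K}. Every edge joins two different colors.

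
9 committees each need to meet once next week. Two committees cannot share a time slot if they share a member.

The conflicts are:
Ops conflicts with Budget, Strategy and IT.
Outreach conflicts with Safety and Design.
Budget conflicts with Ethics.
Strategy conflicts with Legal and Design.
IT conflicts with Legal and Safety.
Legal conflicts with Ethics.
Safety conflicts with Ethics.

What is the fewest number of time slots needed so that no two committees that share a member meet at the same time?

The cycle Budget-Ops-Strategy-Legal-Ethics-Budget has odd length 5, so it cannot be 2-colored; at least 3 time slots are needed.
3 time slots suffice: time slot 1 → {Outreach, Strategy, IT, Ethics}; time slot 2 → {Ops, Legal, Safety, Design}; time slot 3 → {Budget}. Each listed conflict is separated.

3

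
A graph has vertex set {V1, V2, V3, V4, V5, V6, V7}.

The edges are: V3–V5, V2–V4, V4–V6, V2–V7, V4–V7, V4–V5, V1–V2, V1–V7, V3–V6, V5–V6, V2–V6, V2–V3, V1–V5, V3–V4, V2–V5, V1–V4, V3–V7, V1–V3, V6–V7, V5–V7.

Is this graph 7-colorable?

The chromatic number is 6. V2, V3, V4, V5, V6, V7 are pairwise adjacent (a clique of size 6), so at least 6 colors are needed.
6 colors suffice: color 1 → {V4}; color 2 → {V7}; color 3 → {V5}; color 4 → {V2}; color 5 → {V3}; color 6 → {V1, V6}.
Since 7 ≥ 6, a proper 7-coloring certainly exists.

Yes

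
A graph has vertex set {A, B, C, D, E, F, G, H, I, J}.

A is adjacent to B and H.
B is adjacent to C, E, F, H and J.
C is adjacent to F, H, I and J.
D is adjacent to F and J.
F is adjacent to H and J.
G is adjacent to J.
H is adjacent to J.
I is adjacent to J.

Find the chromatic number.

B, C, F, H, J form a clique, so at least 5 colors are needed.
5 colors suffice: color red → {A, E, J}; color blue → {B, D, G, I}; color green → {F}; color yellow → {H}; color purple → {C}. No two adjacent vertices share a color.

5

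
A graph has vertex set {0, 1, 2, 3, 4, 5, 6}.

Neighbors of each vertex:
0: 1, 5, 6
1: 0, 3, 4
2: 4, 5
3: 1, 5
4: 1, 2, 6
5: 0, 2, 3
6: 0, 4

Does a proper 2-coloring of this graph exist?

No

The cycle 2-4-6-0-5-2 has odd length 5, so it cannot be 2-colored; at least 3 colors are needed.
So 2 colors are not enough.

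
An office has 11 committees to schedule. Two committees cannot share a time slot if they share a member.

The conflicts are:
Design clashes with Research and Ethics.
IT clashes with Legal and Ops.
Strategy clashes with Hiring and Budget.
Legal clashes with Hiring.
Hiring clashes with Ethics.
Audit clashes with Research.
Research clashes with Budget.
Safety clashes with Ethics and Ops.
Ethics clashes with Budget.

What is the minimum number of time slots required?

2

Design and Ethics conflict, so at least 2 time slots are needed.
2 time slots suffice: Design=2, IT=2, Strategy=1, Legal=1, Hiring=2, Audit=2, Research=1, Safety=2, Ethics=1, Ops=1, Budget=2. Every pair that conflicts lands in different time slots.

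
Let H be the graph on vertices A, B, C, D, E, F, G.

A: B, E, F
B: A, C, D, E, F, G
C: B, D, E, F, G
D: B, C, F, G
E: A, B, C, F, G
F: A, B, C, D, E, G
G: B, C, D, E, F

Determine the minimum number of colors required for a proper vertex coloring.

5

B, C, D, F, G are mutually adjacent (a clique of size 5), so at least 5 colors are needed.
5 colors suffice: color 1 → {B}; color 2 → {F}; color 3 → {A, G}; color 4 → {D, E}; color 5 → {C}. No two adjacent vertices share a color.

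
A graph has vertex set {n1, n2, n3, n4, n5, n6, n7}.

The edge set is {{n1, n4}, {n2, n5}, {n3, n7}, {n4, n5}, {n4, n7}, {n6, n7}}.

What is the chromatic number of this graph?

n2 and n5 are adjacent, so at least 2 colors are needed.
2 colors suffice: n1=1, n2=2, n3=2, n4=2, n5=1, n6=2, n7=1. Each edge has distinct colors on its endpoints.

2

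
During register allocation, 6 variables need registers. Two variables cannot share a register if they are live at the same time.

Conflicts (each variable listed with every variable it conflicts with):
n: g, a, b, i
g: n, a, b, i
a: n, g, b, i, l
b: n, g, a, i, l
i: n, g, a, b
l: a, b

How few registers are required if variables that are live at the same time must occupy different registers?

5

n, g, a, b, i are mutually in conflict, so at least 5 registers are needed.
A valid assignment using 5 registers: n=3, g=4, a=2, b=1, i=5, l=3. Every pair that conflicts lands in different registers.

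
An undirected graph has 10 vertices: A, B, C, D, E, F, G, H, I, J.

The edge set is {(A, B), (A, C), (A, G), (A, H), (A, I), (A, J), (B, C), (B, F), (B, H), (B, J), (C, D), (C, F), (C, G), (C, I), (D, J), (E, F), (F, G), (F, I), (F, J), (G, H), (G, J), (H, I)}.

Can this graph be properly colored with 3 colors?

The chromatic number is 3. A, B, J are pairwise adjacent, so at least 3 colors are needed.
3 colors suffice: color 1 → {C, E, H, J}; color 2 → {A, D, F}; color 3 → {B, G, I}.
That is already a proper 3-coloring.

Yes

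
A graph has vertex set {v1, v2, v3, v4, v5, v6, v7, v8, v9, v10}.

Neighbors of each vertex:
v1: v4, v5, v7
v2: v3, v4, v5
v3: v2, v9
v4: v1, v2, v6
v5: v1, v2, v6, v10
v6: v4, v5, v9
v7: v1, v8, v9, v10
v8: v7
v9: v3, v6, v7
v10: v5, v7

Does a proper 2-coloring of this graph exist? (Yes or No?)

The cycle v7-v1-v5-v6-v9-v7 has odd length 5, so it cannot be 2-colored; at least 3 colors are needed.
So 2 colors are not enough.

No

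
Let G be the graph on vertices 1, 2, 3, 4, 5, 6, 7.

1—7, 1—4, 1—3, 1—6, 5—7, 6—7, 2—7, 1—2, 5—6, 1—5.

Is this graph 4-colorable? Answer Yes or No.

Yes

The chromatic number is 4. 1, 5, 6, 7 are pairwise adjacent (a clique of size 4), so at least 4 colors are needed.
One proper 4-coloring: 1=red, 2=green, 3=blue, 4=blue, 5=green, 6=yellow, 7=blue.
That is already a proper 4-coloring.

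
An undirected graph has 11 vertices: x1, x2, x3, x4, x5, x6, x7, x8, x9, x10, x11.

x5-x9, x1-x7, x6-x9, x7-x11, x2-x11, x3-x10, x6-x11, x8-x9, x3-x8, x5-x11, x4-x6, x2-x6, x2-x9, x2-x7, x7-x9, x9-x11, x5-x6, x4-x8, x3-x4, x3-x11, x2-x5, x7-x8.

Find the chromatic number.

x2, x5, x6, x9, x11 form a clique, so at least 5 colors are needed.
A valid assignment using 5 colors: x1=1, x2=4, x3=2, x4=4, x5=5, x6=3, x7=3, x8=1, x9=2, x10=1, x11=1. Each edge has distinct colors on its endpoints.

5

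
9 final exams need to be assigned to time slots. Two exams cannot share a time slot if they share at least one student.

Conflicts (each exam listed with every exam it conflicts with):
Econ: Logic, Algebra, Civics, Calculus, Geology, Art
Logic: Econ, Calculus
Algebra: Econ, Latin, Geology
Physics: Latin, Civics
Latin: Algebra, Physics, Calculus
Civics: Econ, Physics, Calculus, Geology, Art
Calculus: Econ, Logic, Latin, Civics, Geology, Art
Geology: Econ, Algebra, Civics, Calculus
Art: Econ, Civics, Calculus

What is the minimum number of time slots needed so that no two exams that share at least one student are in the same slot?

4

Econ, Civics, Calculus, Art all conflict with each other, so at least 4 time slots are needed.
4 time slots suffice: Econ=1, Logic=3, Algebra=2, Physics=2, Latin=1, Civics=3, Calculus=2, Geology=4, Art=4. Each listed conflict is separated.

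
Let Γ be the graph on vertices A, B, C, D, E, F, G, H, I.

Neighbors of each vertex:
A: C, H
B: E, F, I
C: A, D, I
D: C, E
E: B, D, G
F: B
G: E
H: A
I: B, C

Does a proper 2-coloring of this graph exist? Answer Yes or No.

The cycle I-B-E-D-C-I has odd length 5, so it cannot be 2-colored; at least 3 colors are needed.
So 2 colors are not enough.

No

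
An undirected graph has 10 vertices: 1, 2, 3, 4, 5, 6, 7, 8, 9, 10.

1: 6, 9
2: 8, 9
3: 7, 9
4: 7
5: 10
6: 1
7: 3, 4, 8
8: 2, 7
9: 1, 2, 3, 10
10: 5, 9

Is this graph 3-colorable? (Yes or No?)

Yes

The chromatic number is 3. The cycle 8-2-9-3-7-8 has odd length 5, so it cannot be 2-colored; at least 3 colors are needed.
3 colors suffice: 1=b, 2=c, 3=b, 4=b, 5=a, 6=a, 7=a, 8=b, 9=a, 10=b.
That is already a proper 3-coloring.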